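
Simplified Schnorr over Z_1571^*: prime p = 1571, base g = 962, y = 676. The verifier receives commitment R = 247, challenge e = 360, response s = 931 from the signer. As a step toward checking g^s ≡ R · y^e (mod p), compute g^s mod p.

Squares mod 1571: 962^1≡962, 962^2≡125, 962^4≡1486, 962^8≡941, 962^16≡1008, 962^32≡1198, 962^64≡881, 962^128≡87, 962^256≡1285, 962^512≡104
931 = 512 + 256 + 128 + 32 + 2 + 1, so 962^931 ≡ 104·1285·87·1198·125·962 ≡ 438 (mod 1571)

438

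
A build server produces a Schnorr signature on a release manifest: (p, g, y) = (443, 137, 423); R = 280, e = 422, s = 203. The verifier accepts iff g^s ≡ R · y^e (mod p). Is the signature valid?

invalid

g^s mod p:
Squares mod 443: 137^1≡137, 137^2≡163, 137^4≡432, 137^8≡121, 137^16≡22, 137^32≡41, 137^64≡352, 137^128≡307
203 = 128 + 64 + 8 + 2 + 1, so 137^203 ≡ 307·352·121·163·137 ≡ 327 (mod 443)
R · y^e mod p:
Squares mod 443: 423^1≡423, 423^2≡400, 423^4≡77, 423^8≡170, 423^16≡105, 423^32≡393, 423^64≡285, 423^128≡156, 423^256≡414
422 = 256 + 128 + 32 + 4 + 2, so 423^422 ≡ 414·156·393·77·400 ≡ 4 (mod 443)
280·4 = 1120 ≡ 234 (mod 443)
327 ≠ 234; the check fails.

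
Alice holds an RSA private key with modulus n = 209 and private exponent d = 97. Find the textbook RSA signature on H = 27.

179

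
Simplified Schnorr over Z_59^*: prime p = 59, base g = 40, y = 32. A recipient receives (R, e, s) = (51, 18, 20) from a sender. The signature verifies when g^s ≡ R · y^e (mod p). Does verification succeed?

g^s mod p:
40^20 mod 59 = 5
R · y^e mod p:
32^18 mod 59 = 51
51·51 = 2601 ≡ 5 (mod 59)
5 ≡ 5 (mod 59); signature holds.

passes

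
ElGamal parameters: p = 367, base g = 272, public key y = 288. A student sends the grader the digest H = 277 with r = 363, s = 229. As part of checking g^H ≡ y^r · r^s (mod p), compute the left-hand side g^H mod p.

183

272^2 = 73984 ≡ 217
272^4 ≡ 217^2 = 47089 ≡ 113
272^8 ≡ 113^2 = 12769 ≡ 291
272^16 ≡ 291^2 = 84681 ≡ 271
272^32 ≡ 271^2 = 73441 ≡ 41
272^64 ≡ 41^2 = 1681 ≡ 213
272^128 ≡ 213^2 = 45369 ≡ 228
272^256 ≡ 228^2 = 51984 ≡ 237
277 = 256 + 16 + 4 + 1, so 272^277 ≡ 237·271·113·272 ≡ 183 (mod 367)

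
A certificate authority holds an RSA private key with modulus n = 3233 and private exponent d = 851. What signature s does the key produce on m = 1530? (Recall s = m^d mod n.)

1102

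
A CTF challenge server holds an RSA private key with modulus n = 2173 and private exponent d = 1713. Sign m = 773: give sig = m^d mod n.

m^2 ≡ 773^2 = 597529 ≡ 2127
m^4 ≡ 2127^2 = 4524129 ≡ 2116
m^8 ≡ 2116^2 = 4477456 ≡ 1076
m^16 ≡ 1076^2 = 1157776 ≡ 1740
m^32 ≡ 1740^2 = 3027600 ≡ 611
m^64 ≡ 611^2 = 373321 ≡ 1738
m^128 ≡ 1738^2 = 3020644 ≡ 174
m^256 ≡ 174^2 = 30276 ≡ 2027
m^512 ≡ 2027^2 = 4108729 ≡ 1759
m^1024 ≡ 1759^2 = 3094081 ≡ 1902
1713 = 1024 + 512 + 128 + 32 + 16 + 1, so m^1713 ≡ 1902·1759·174·611·1740·773 ≡ 721 (mod 2173)

721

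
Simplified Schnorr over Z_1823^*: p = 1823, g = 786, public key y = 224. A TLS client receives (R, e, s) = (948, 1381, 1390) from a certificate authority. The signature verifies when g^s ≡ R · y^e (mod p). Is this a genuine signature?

forged

g^s mod p:
786^1390 mod 1823 = 579
R · y^e mod p:
224^1381 mod 1823 = 820
948·820 = 777360 ≡ 762 (mod 1823)
579 ≠ 762; the check fails.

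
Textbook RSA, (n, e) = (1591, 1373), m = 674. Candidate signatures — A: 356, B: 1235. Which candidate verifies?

Candidate A: 356^2 = 126736 ≡ 1047; 356^4 ≡ 1047^2 = 1096209 ≡ 10; 356^8 ≡ 10^2 = 100; 356^16 ≡ 100^2 = 10000 ≡ 454; 356^32 ≡ 454^2 = 206116 ≡ 877; 356^64 ≡ 877^2 = 769129 ≡ 676; 356^128 ≡ 676^2 = 456976 ≡ 359; 356^256 ≡ 359^2 = 128881 ≡ 10; 356^512 ≡ 10^2 = 100; 356^1024 ≡ 100^2 = 10000 ≡ 454; 1373 = 1024 + 256 + 64 + 16 + 8 + 4 + 1, so 356^1373 ≡ 454·10·676·454·100·10·356 ≡ 674 (mod 1591)
  → matches m = 674
Candidate B: 1235^2 = 1525225 ≡ 1047; 1235^4 ≡ 1047^2 = 1096209 ≡ 10; 1235^8 ≡ 10^2 = 100; 1235^16 ≡ 100^2 = 10000 ≡ 454; 1235^32 ≡ 454^2 = 206116 ≡ 877; 1235^64 ≡ 877^2 = 769129 ≡ 676; 1235^128 ≡ 676^2 = 456976 ≡ 359; 1235^256 ≡ 359^2 = 128881 ≡ 10; 1235^512 ≡ 10^2 = 100; 1235^1024 ≡ 100^2 = 10000 ≡ 454; 1373 = 1024 + 256 + 64 + 16 + 8 + 4 + 1, so 1235^1373 ≡ 454·10·676·454·100·10·1235 ≡ 917 (mod 1591)

A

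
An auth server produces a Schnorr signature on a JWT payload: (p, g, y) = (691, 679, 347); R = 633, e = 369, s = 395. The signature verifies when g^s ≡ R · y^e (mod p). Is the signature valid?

g^s mod p:
Squares mod 691: 679^1≡679, 679^2≡144, 679^4≡6, 679^8≡36, 679^16≡605, 679^32≡486, 679^64≡565, 679^128≡674, 679^256≡289
395 = 256 + 128 + 8 + 2 + 1, so 679^395 ≡ 289·674·36·144·679 ≡ 677 (mod 691)
R · y^e mod p:
Squares mod 691: 347^1≡347, 347^2≡175, 347^4≡221, 347^8≡471, 347^16≡30, 347^32≡209, 347^64≡148, 347^128≡483, 347^256≡422
369 = 256 + 64 + 32 + 16 + 1, so 347^369 ≡ 422·148·209·30·347 ≡ 310 (mod 691)
633·310 = 196230 ≡ 677 (mod 691)
677 ≡ 677 (mod 691); signature holds.

valid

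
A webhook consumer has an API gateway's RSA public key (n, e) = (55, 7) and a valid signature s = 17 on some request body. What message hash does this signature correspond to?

Squares mod 55: s^1≡17, s^2≡14, s^4≡31
7 = 4 + 2 + 1, so s^7 ≡ 31·14·17 ≡ 8 (mod 55)

8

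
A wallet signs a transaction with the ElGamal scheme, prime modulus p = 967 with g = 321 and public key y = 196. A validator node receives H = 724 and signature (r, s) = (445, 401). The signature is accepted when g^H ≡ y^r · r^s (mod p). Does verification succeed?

passes

Left side g^H mod p:
Squares mod 967: 321^1≡321, 321^2≡539, 321^4≡421, 321^8≡280, 321^16≡73, 321^32≡494, 321^64≡352, 321^128≡128, 321^256≡912, 321^512≡124
724 = 512 + 128 + 64 + 16 + 4, so 321^724 ≡ 124·128·352·73·421 ≡ 341 (mod 967)
Right side y^r · r^s mod p:
Squares mod 967: 196^1≡196, 196^2≡703, 196^4≡72, 196^8≡349, 196^16≡926, 196^32≡714, 196^64≡187, 196^128≡157, 196^256≡474
445 = 256 + 128 + 32 + 16 + 8 + 4 + 1, so 196^445 ≡ 474·157·714·926·349·72·196 ≡ 349 (mod 967)
Squares mod 967: 445^1≡445, 445^2≡757, 445^4≡585, 445^8≡874, 445^16≡913, 445^32≡15, 445^64≡225, 445^128≡341, 445^256≡241
401 = 256 + 128 + 16 + 1, so 445^401 ≡ 241·341·913·445 ≡ 871 (mod 967)
349·871 = 303979 ≡ 341 (mod 967)
341 ≡ 341 (mod 967), so the signature is genuine.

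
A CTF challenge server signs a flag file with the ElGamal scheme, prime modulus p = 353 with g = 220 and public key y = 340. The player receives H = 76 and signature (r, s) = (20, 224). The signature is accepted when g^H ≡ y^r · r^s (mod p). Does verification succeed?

fails

Left side g^H mod p:
220^2 = 48400 ≡ 39
220^4 ≡ 39^2 = 1521 ≡ 109
220^8 ≡ 109^2 = 11881 ≡ 232
220^16 ≡ 232^2 = 53824 ≡ 168
220^32 ≡ 168^2 = 28224 ≡ 337
220^64 ≡ 337^2 = 113569 ≡ 256
76 = 64 + 8 + 4, so 220^76 ≡ 256·232·109 ≡ 61 (mod 353)
Right side y^r · r^s mod p:
340^2 = 115600 ≡ 169
340^4 ≡ 169^2 = 28561 ≡ 321
340^8 ≡ 321^2 = 103041 ≡ 318
340^16 ≡ 318^2 = 101124 ≡ 166
20 = 16 + 4, so 340^20 ≡ 166·321 ≡ 336 (mod 353)
20^2 = 400 ≡ 47
20^4 ≡ 47^2 = 2209 ≡ 91
20^8 ≡ 91^2 = 8281 ≡ 162
20^16 ≡ 162^2 = 26244 ≡ 122
20^32 ≡ 122^2 = 14884 ≡ 58
20^64 ≡ 58^2 = 3364 ≡ 187
20^128 ≡ 187^2 = 34969 ≡ 22
224 = 128 + 64 + 32, so 20^224 ≡ 22·187·58 ≡ 337 (mod 353)
336·337 = 113232 ≡ 272 (mod 353)
61 ≠ 272, so verification fails.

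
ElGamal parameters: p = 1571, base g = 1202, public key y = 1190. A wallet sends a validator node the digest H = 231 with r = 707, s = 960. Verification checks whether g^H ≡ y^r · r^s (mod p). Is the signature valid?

Left side g^H mod p:
1202^2 = 1444804 ≡ 1055
1202^4 ≡ 1055^2 = 1113025 ≡ 757
1202^8 ≡ 757^2 = 573049 ≡ 1205
1202^16 ≡ 1205^2 = 1452025 ≡ 421
1202^32 ≡ 421^2 = 177241 ≡ 1289
1202^64 ≡ 1289^2 = 1661521 ≡ 974
1202^128 ≡ 974^2 = 948676 ≡ 1363
231 = 128 + 64 + 32 + 4 + 2 + 1, so 1202^231 ≡ 1363·974·1289·757·1055·1202 ≡ 763 (mod 1571)
Right side y^r · r^s mod p:
1190^2 = 1416100 ≡ 629
1190^4 ≡ 629^2 = 395641 ≡ 1320
1190^8 ≡ 1320^2 = 1742400 ≡ 161
1190^16 ≡ 161^2 = 25921 ≡ 785
1190^32 ≡ 785^2 = 616225 ≡ 393
1190^64 ≡ 393^2 = 154449 ≡ 491
1190^128 ≡ 491^2 = 241081 ≡ 718
1190^256 ≡ 718^2 = 515524 ≡ 236
1190^512 ≡ 236^2 = 55696 ≡ 711
707 = 512 + 128 + 64 + 2 + 1, so 1190^707 ≡ 711·718·491·629·1190 ≡ 295 (mod 1571)
707^2 = 499849 ≡ 271
707^4 ≡ 271^2 = 73441 ≡ 1175
707^8 ≡ 1175^2 = 1380625 ≡ 1287
707^16 ≡ 1287^2 = 1656369 ≡ 535
707^32 ≡ 535^2 = 286225 ≡ 303
707^64 ≡ 303^2 = 91809 ≡ 691
707^128 ≡ 691^2 = 477481 ≡ 1468
707^256 ≡ 1468^2 = 2155024 ≡ 1183
707^512 ≡ 1183^2 = 1399489 ≡ 1299
960 = 512 + 256 + 128 + 64, so 707^960 ≡ 1299·1183·1468·691 ≡ 173 (mod 1571)
295·173 = 51035 ≡ 763 (mod 1571)
763 ≡ 763 (mod 1571), so the signature is genuine.

valid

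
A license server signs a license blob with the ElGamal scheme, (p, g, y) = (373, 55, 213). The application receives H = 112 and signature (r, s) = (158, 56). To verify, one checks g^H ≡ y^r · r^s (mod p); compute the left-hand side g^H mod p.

55^2 = 3025 ≡ 41
55^4 ≡ 41^2 = 1681 ≡ 189
55^8 ≡ 189^2 = 35721 ≡ 286
55^16 ≡ 286^2 = 81796 ≡ 109
55^32 ≡ 109^2 = 11881 ≡ 318
55^64 ≡ 318^2 = 101124 ≡ 41
112 = 64 + 32 + 16, so 55^112 ≡ 41·318·109 ≡ 12 (mod 373)

12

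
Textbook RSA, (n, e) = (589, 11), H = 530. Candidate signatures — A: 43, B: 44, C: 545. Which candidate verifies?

B

Candidate A: Squares mod 589: 43^1≡43, 43^2≡82, 43^4≡245, 43^8≡536; 11 = 8 + 2 + 1, so 43^11 ≡ 536·82·43 ≡ 424 (mod 589)
Candidate B: Squares mod 589: 44^1≡44, 44^2≡169, 44^4≡289, 44^8≡472; 11 = 8 + 2 + 1, so 44^11 ≡ 472·169·44 ≡ 530 (mod 589)
  → matches H = 530
Candidate C: Squares mod 589: 545^1≡545, 545^2≡169, 545^4≡289, 545^8≡472; 11 = 8 + 2 + 1, so 545^11 ≡ 472·169·545 ≡ 59 (mod 589)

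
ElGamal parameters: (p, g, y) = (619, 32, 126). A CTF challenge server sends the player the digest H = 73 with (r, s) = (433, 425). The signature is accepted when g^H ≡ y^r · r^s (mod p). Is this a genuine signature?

forged

Left side g^H mod p:
32^73 mod 619 = 372
Right side y^r · r^s mod p:
126^433 mod 619 = 588
433^425 mod 619 = 91
588·91 = 53508 ≡ 274 (mod 619)
372 ≠ 274, so verification fails.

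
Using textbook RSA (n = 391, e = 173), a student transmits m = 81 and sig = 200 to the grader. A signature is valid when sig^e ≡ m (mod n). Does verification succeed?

sig^2 ≡ 200^2 = 40000 ≡ 118
sig^4 ≡ 118^2 = 13924 ≡ 239
sig^8 ≡ 239^2 = 57121 ≡ 35
sig^16 ≡ 35^2 = 1225 ≡ 52
sig^32 ≡ 52^2 = 2704 ≡ 358
sig^64 ≡ 358^2 = 128164 ≡ 307
sig^128 ≡ 307^2 = 94249 ≡ 18
173 = 128 + 32 + 8 + 4 + 1, so sig^173 ≡ 18·358·35·239·200 ≡ 81 (mod 391)
81 = m, so the signature checks out.

passes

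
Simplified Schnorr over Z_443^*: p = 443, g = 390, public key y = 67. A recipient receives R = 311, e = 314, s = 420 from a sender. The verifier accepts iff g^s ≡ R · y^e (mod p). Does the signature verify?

g^s mod p:
390^2 = 152100 ≡ 151
390^4 ≡ 151^2 = 22801 ≡ 208
390^8 ≡ 208^2 = 43264 ≡ 293
390^16 ≡ 293^2 = 85849 ≡ 350
390^32 ≡ 350^2 = 122500 ≡ 232
390^64 ≡ 232^2 = 53824 ≡ 221
390^128 ≡ 221^2 = 48841 ≡ 111
390^256 ≡ 111^2 = 12321 ≡ 360
420 = 256 + 128 + 32 + 4, so 390^420 ≡ 360·111·232·208 ≡ 311 (mod 443)
R · y^e mod p:
67^2 = 4489 ≡ 59
67^4 ≡ 59^2 = 3481 ≡ 380
67^8 ≡ 380^2 = 144400 ≡ 425
67^16 ≡ 425^2 = 180625 ≡ 324
67^32 ≡ 324^2 = 104976 ≡ 428
67^64 ≡ 428^2 = 183184 ≡ 225
67^128 ≡ 225^2 = 50625 ≡ 123
67^256 ≡ 123^2 = 15129 ≡ 67
314 = 256 + 32 + 16 + 8 + 2, so 67^314 ≡ 67·428·324·425·59 ≡ 425 (mod 443)
311·425 = 132175 ≡ 161 (mod 443)
311 ≠ 161; the check fails.

does not verify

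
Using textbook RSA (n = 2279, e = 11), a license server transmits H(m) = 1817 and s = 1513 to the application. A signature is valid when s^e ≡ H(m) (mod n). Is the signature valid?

s^2 ≡ 1513^2 = 2289169 ≡ 1053
s^4 ≡ 1053^2 = 1108809 ≡ 1215
s^8 ≡ 1215^2 = 1476225 ≡ 1712
11 = 8 + 2 + 1, so s^11 ≡ 1712·1053·1513 ≡ 462 (mod 2279)
The recovered value 462 does not match the digest 1817.

invalid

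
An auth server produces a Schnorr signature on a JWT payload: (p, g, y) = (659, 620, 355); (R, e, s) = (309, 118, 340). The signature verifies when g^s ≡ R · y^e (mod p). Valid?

no

g^s mod p:
Squares mod 659: 620^1≡620, 620^2≡203, 620^4≡351, 620^8≡627, 620^16≡365, 620^32≡107, 620^64≡246, 620^128≡547, 620^256≡23
340 = 256 + 64 + 16 + 4, so 620^340 ≡ 23·246·365·351 ≡ 371 (mod 659)
R · y^e mod p:
Squares mod 659: 355^1≡355, 355^2≡156, 355^4≡612, 355^8≡232, 355^16≡445, 355^32≡325, 355^64≡185
118 = 64 + 32 + 16 + 4 + 2, so 355^118 ≡ 185·325·445·612·156 ≡ 436 (mod 659)
309·436 = 134724 ≡ 288 (mod 659)
371 ≠ 288; the check fails.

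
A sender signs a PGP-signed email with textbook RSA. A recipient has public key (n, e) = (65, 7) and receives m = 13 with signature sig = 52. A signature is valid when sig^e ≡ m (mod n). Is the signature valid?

sig^7 mod 65 = 13
13 = m, so the signature checks out.

valid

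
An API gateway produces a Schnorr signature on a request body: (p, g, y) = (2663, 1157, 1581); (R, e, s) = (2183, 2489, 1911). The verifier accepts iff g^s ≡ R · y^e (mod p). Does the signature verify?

verifies

g^s mod p:
1157^1911 mod 2663 = 2585
R · y^e mod p:
1581^2489 mod 2663 = 2297
2183·2297 = 5014351 ≡ 2585 (mod 2663)
2585 ≡ 2585 (mod 2663); signature holds.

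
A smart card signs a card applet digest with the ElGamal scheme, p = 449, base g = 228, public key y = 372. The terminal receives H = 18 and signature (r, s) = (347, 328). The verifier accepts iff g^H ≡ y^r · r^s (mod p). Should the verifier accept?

Left side g^H mod p:
228^18 mod 449 = 100
Right side y^r · r^s mod p:
372^347 mod 449 = 349
347^328 mod 449 = 382
349·382 = 133318 ≡ 414 (mod 449)
100 ≠ 414, so verification fails.

reject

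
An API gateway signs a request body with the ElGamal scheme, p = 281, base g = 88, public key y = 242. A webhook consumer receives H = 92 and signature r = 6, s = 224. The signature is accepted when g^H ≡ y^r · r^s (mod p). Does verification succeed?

passes

Left side g^H mod p:
88^92 mod 281 = 222
Right side y^r · r^s mod p:
242^6 mod 281 = 222
6^224 mod 281 = 1
222·1 = 222 ≡ 222 (mod 281)
222 ≡ 222 (mod 281), so the signature is genuine.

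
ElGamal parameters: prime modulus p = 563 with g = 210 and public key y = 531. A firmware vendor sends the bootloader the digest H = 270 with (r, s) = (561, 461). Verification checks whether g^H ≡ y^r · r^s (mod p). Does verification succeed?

Left side g^H mod p:
210^2 = 44100 ≡ 186
210^4 ≡ 186^2 = 34596 ≡ 253
210^8 ≡ 253^2 = 64009 ≡ 390
210^16 ≡ 390^2 = 152100 ≡ 90
210^32 ≡ 90^2 = 8100 ≡ 218
210^64 ≡ 218^2 = 47524 ≡ 232
210^128 ≡ 232^2 = 53824 ≡ 339
210^256 ≡ 339^2 = 114921 ≡ 69
270 = 256 + 8 + 4 + 2, so 210^270 ≡ 69·390·253·186 ≡ 215 (mod 563)
Right side y^r · r^s mod p:
531^2 = 281961 ≡ 461
531^4 ≡ 461^2 = 212521 ≡ 270
531^8 ≡ 270^2 = 72900 ≡ 273
531^16 ≡ 273^2 = 74529 ≡ 213
531^32 ≡ 213^2 = 45369 ≡ 329
531^64 ≡ 329^2 = 108241 ≡ 145
531^128 ≡ 145^2 = 21025 ≡ 194
531^256 ≡ 194^2 = 37636 ≡ 478
531^512 ≡ 478^2 = 228484 ≡ 469
561 = 512 + 32 + 16 + 1, so 531^561 ≡ 469·329·213·531 ≡ 475 (mod 563)
561^2 = 314721 ≡ 4
561^4 ≡ 4^2 = 16
561^8 ≡ 16^2 = 256
561^16 ≡ 256^2 = 65536 ≡ 228
561^32 ≡ 228^2 = 51984 ≡ 188
561^64 ≡ 188^2 = 35344 ≡ 438
561^128 ≡ 438^2 = 191844 ≡ 424
561^256 ≡ 424^2 = 179776 ≡ 179
461 = 256 + 128 + 64 + 8 + 4 + 1, so 561^461 ≡ 179·424·438·256·16·561 ≡ 439 (mod 563)
475·439 = 208525 ≡ 215 (mod 563)
215 ≡ 215 (mod 563), so the signature is genuine.

passes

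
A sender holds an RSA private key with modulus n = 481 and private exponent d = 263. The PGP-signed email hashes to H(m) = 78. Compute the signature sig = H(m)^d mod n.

(H(m))^2 ≡ 78^2 = 6084 ≡ 312
(H(m))^4 ≡ 312^2 = 97344 ≡ 182
(H(m))^8 ≡ 182^2 = 33124 ≡ 416
(H(m))^16 ≡ 416^2 = 173056 ≡ 377
(H(m))^32 ≡ 377^2 = 142129 ≡ 234
(H(m))^64 ≡ 234^2 = 54756 ≡ 403
(H(m))^128 ≡ 403^2 = 162409 ≡ 312
(H(m))^256 ≡ 312^2 = 97344 ≡ 182
263 = 256 + 4 + 2 + 1, so (H(m))^263 ≡ 182·182·312·78 ≡ 169 (mod 481)

169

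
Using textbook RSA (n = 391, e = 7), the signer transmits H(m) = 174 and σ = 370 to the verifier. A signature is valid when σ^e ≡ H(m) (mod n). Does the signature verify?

σ^2 ≡ 370^2 = 136900 ≡ 50
σ^4 ≡ 50^2 = 2500 ≡ 154
7 = 4 + 2 + 1, so σ^7 ≡ 154·50·370 ≡ 174 (mod 391)
Since 174 equals the digest 174, verification succeeds.

verifies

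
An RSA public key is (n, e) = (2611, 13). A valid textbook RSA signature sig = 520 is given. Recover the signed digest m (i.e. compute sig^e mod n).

2046

sig^2 ≡ 520^2 = 270400 ≡ 1467
sig^4 ≡ 1467^2 = 2152089 ≡ 625
sig^8 ≡ 625^2 = 390625 ≡ 1586
13 = 8 + 4 + 1, so sig^13 ≡ 1586·625·520 ≡ 2046 (mod 2611)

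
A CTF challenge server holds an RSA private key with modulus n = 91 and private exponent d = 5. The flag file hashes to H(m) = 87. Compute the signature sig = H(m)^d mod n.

Squares mod 91: (H(m))^1≡87, (H(m))^2≡16, (H(m))^4≡74
5 = 4 + 1, so (H(m))^5 ≡ 74·87 ≡ 68 (mod 91)

68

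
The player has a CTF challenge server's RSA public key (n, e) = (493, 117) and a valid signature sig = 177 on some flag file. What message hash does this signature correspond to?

11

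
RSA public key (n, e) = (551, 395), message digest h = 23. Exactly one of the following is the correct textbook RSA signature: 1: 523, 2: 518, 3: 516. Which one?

2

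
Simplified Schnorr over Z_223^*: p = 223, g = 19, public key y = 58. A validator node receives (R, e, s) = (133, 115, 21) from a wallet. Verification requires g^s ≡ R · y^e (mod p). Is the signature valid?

g^s mod p:
19^21 mod 223 = 68
R · y^e mod p:
58^115 mod 223 = 138
133·138 = 18354 ≡ 68 (mod 223)
68 ≡ 68 (mod 223); signature holds.

valid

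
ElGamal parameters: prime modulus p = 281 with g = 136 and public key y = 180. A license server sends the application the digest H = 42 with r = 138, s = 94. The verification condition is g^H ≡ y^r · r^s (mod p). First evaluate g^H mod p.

Squares mod 281: 136^1≡136, 136^2≡231, 136^4≡252, 136^8≡279, 136^16≡4, 136^32≡16
42 = 32 + 8 + 2, so 136^42 ≡ 16·279·231 ≡ 195 (mod 281)

195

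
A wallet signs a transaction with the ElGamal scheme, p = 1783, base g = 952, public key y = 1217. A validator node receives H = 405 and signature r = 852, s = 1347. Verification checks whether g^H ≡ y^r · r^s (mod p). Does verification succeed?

fails

Left side g^H mod p:
Squares mod 1783: 952^1≡952, 952^2≡540, 952^4≡971, 952^8≡1417, 952^16≡231, 952^32≡1654, 952^64≡594, 952^128≡1585, 952^256≡1761
405 = 256 + 128 + 16 + 4 + 1, so 952^405 ≡ 1761·1585·231·971·952 ≡ 495 (mod 1783)
Right side y^r · r^s mod p:
Squares mod 1783: 1217^1≡1217, 1217^2≡1199, 1217^4≡503, 1217^8≡1606, 1217^16≡1018, 1217^32≡401, 1217^64≡331, 1217^128≡798, 1217^256≡273, 1217^512≡1426
852 = 512 + 256 + 64 + 16 + 4, so 1217^852 ≡ 1426·273·331·1018·503 ≡ 1038 (mod 1783)
Squares mod 1783: 852^1≡852, 852^2≡223, 852^4≡1588, 852^8≡582, 852^16≡1737, 852^32≡333, 852^64≡343, 852^128≡1754, 852^256≡841, 852^512≡1213, 852^1024≡394
1347 = 1024 + 256 + 64 + 2 + 1, so 852^1347 ≡ 394·841·343·223·852 ≡ 899 (mod 1783)
1038·899 = 933162 ≡ 653 (mod 1783)
495 ≠ 653, so verification fails.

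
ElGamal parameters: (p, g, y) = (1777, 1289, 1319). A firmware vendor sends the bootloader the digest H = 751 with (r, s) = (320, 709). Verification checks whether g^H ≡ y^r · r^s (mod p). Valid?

Left side g^H mod p:
1289^2 = 1661521 ≡ 26
1289^4 ≡ 26^2 = 676
1289^8 ≡ 676^2 = 456976 ≡ 287
1289^16 ≡ 287^2 = 82369 ≡ 627
1289^32 ≡ 627^2 = 393129 ≡ 412
1289^64 ≡ 412^2 = 169744 ≡ 929
1289^128 ≡ 929^2 = 863041 ≡ 1196
1289^256 ≡ 1196^2 = 1430416 ≡ 1708
1289^512 ≡ 1708^2 = 2917264 ≡ 1207
751 = 512 + 128 + 64 + 32 + 8 + 4 + 2 + 1, so 1289^751 ≡ 1207·1196·929·412·287·676·26·1289 ≡ 1134 (mod 1777)
Right side y^r · r^s mod p:
1319^2 = 1739761 ≡ 78
1319^4 ≡ 78^2 = 6084 ≡ 753
1319^8 ≡ 753^2 = 567009 ≡ 146
1319^16 ≡ 146^2 = 21316 ≡ 1769
1319^32 ≡ 1769^2 = 3129361 ≡ 64
1319^64 ≡ 64^2 = 4096 ≡ 542
1319^128 ≡ 542^2 = 293764 ≡ 559
1319^256 ≡ 559^2 = 312481 ≡ 1506
320 = 256 + 64, so 1319^320 ≡ 1506·542 ≡ 609 (mod 1777)
320^2 = 102400 ≡ 1111
320^4 ≡ 1111^2 = 1234321 ≡ 1083
320^8 ≡ 1083^2 = 1172889 ≡ 69
320^16 ≡ 69^2 = 4761 ≡ 1207
320^32 ≡ 1207^2 = 1456849 ≡ 1486
320^64 ≡ 1486^2 = 2208196 ≡ 1162
320^128 ≡ 1162^2 = 1350244 ≡ 1501
320^256 ≡ 1501^2 = 2253001 ≡ 1542
320^512 ≡ 1542^2 = 2377764 ≡ 138
709 = 512 + 128 + 64 + 4 + 1, so 320^709 ≡ 138·1501·1162·1083·320 ≡ 986 (mod 1777)
609·986 = 600474 ≡ 1625 (mod 1777)
1134 ≠ 1625, so verification fails.

no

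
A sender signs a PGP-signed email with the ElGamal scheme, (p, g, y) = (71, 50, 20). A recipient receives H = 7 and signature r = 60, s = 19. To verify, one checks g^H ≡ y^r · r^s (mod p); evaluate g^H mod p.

54

50^2 = 2500 ≡ 15
50^4 ≡ 15^2 = 225 ≡ 12
7 = 4 + 2 + 1, so 50^7 ≡ 12·15·50 ≡ 54 (mod 71)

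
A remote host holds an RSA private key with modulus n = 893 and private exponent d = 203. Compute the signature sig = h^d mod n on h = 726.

h^203 mod 893 = 169

169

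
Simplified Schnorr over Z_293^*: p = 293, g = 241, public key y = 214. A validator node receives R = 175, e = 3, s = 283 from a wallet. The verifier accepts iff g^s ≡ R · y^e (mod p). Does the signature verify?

g^s mod p:
241^2 = 58081 ≡ 67
241^4 ≡ 67^2 = 4489 ≡ 94
241^8 ≡ 94^2 = 8836 ≡ 46
241^16 ≡ 46^2 = 2116 ≡ 65
241^32 ≡ 65^2 = 4225 ≡ 123
241^64 ≡ 123^2 = 15129 ≡ 186
241^128 ≡ 186^2 = 34596 ≡ 22
241^256 ≡ 22^2 = 484 ≡ 191
283 = 256 + 16 + 8 + 2 + 1, so 241^283 ≡ 191·65·46·67·241 ≡ 177 (mod 293)
R · y^e mod p:
214^2 = 45796 ≡ 88
3 = 2 + 1, so 214^3 ≡ 88·214 ≡ 80 (mod 293)
175·80 = 14000 ≡ 229 (mod 293)
177 ≠ 229; the check fails.

does not verify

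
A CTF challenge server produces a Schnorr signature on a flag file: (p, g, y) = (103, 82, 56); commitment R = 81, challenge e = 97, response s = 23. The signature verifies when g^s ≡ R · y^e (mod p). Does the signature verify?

does not verify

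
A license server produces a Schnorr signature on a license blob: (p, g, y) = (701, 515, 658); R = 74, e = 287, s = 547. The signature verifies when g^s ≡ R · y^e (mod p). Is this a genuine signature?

g^s mod p:
515^2 = 265225 ≡ 247
515^4 ≡ 247^2 = 61009 ≡ 22
515^8 ≡ 22^2 = 484
515^16 ≡ 484^2 = 234256 ≡ 122
515^32 ≡ 122^2 = 14884 ≡ 163
515^64 ≡ 163^2 = 26569 ≡ 632
515^128 ≡ 632^2 = 399424 ≡ 555
515^256 ≡ 555^2 = 308025 ≡ 286
515^512 ≡ 286^2 = 81796 ≡ 480
547 = 512 + 32 + 2 + 1, so 515^547 ≡ 480·163·247·515 ≡ 198 (mod 701)
R · y^e mod p:
658^2 = 432964 ≡ 447
658^4 ≡ 447^2 = 199809 ≡ 24
658^8 ≡ 24^2 = 576
658^16 ≡ 576^2 = 331776 ≡ 203
658^32 ≡ 203^2 = 41209 ≡ 551
658^64 ≡ 551^2 = 303601 ≡ 68
658^128 ≡ 68^2 = 4624 ≡ 418
658^256 ≡ 418^2 = 174724 ≡ 175
287 = 256 + 16 + 8 + 4 + 2 + 1, so 658^287 ≡ 175·203·576·24·447·658 ≡ 154 (mod 701)
74·154 = 11396 ≡ 180 (mod 701)
198 ≠ 180; the check fails.

forged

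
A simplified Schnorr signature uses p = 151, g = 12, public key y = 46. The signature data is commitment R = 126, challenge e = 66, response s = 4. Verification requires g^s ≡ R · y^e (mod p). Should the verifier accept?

reject

g^s mod p:
12^4 mod 151 = 49
R · y^e mod p:
46^66 mod 151 = 8
126·8 = 1008 ≡ 102 (mod 151)
49 ≠ 102; the check fails.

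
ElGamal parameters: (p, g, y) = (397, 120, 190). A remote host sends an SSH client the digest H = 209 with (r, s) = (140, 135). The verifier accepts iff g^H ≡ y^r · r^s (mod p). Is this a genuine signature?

forged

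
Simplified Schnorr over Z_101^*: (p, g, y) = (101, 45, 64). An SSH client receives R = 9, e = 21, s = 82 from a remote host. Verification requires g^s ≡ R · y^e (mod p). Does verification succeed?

fails

g^s mod p:
45^82 mod 101 = 31
R · y^e mod p:
64^21 mod 101 = 20
9·20 = 180 ≡ 79 (mod 101)
31 ≠ 79; the check fails.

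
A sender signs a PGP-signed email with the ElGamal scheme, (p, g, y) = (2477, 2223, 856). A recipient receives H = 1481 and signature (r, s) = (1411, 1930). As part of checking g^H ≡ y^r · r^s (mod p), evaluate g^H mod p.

Squares mod 2477: 2223^1≡2223, 2223^2≡114, 2223^4≡611, 2223^8≡1771, 2223^16≡559, 2223^32≡379, 2223^64≡2452, 2223^128≡625, 2223^256≡1736, 2223^512≡1664, 2223^1024≡2087
1481 = 1024 + 256 + 128 + 64 + 8 + 1, so 2223^1481 ≡ 2087·1736·625·2452·1771·2223 ≡ 442 (mod 2477)

442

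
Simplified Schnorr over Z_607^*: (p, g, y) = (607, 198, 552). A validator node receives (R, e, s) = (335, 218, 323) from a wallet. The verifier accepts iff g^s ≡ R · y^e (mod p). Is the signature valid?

valid

g^s mod p:
198^2 = 39204 ≡ 356
198^4 ≡ 356^2 = 126736 ≡ 480
198^8 ≡ 480^2 = 230400 ≡ 347
198^16 ≡ 347^2 = 120409 ≡ 223
198^32 ≡ 223^2 = 49729 ≡ 562
198^64 ≡ 562^2 = 315844 ≡ 204
198^128 ≡ 204^2 = 41616 ≡ 340
198^256 ≡ 340^2 = 115600 ≡ 270
323 = 256 + 64 + 2 + 1, so 198^323 ≡ 270·204·356·198 ≡ 208 (mod 607)
R · y^e mod p:
552^2 = 304704 ≡ 597
552^4 ≡ 597^2 = 356409 ≡ 100
552^8 ≡ 100^2 = 10000 ≡ 288
552^16 ≡ 288^2 = 82944 ≡ 392
552^32 ≡ 392^2 = 153664 ≡ 93
552^64 ≡ 93^2 = 8649 ≡ 151
552^128 ≡ 151^2 = 22801 ≡ 342
218 = 128 + 64 + 16 + 8 + 2, so 552^218 ≡ 342·151·392·288·597 ≡ 392 (mod 607)
335·392 = 131320 ≡ 208 (mod 607)
208 ≡ 208 (mod 607); signature holds.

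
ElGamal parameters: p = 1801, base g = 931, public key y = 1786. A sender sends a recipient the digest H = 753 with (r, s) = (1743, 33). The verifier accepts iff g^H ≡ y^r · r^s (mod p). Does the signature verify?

verifies

Left side g^H mod p:
931^2 = 866761 ≡ 480
931^4 ≡ 480^2 = 230400 ≡ 1673
931^8 ≡ 1673^2 = 2798929 ≡ 175
931^16 ≡ 175^2 = 30625 ≡ 8
931^32 ≡ 8^2 = 64
931^64 ≡ 64^2 = 4096 ≡ 494
931^128 ≡ 494^2 = 244036 ≡ 901
931^256 ≡ 901^2 = 811801 ≡ 1351
931^512 ≡ 1351^2 = 1825201 ≡ 788
753 = 512 + 128 + 64 + 32 + 16 + 1, so 931^753 ≡ 788·901·494·64·8·931 ≡ 1539 (mod 1801)
Right side y^r · r^s mod p:
1786^2 = 3189796 ≡ 225
1786^4 ≡ 225^2 = 50625 ≡ 197
1786^8 ≡ 197^2 = 38809 ≡ 988
1786^16 ≡ 988^2 = 976144 ≡ 2
1786^32 ≡ 2^2 = 4
1786^64 ≡ 4^2 = 16
1786^128 ≡ 16^2 = 256
1786^256 ≡ 256^2 = 65536 ≡ 700
1786^512 ≡ 700^2 = 490000 ≡ 128
1786^1024 ≡ 128^2 = 16384 ≡ 175
1743 = 1024 + 512 + 128 + 64 + 8 + 4 + 2 + 1, so 1786^1743 ≡ 175·128·256·16·988·197·225·1786 ≡ 206 (mod 1801)
1743^2 = 3038049 ≡ 1563
1743^4 ≡ 1563^2 = 2442969 ≡ 813
1743^8 ≡ 813^2 = 660969 ≡ 2
1743^16 ≡ 2^2 = 4
1743^32 ≡ 4^2 = 16
33 = 32 + 1, so 1743^33 ≡ 16·1743 ≡ 873 (mod 1801)
206·873 = 179838 ≡ 1539 (mod 1801)
1539 ≡ 1539 (mod 1801), so the signature is genuine.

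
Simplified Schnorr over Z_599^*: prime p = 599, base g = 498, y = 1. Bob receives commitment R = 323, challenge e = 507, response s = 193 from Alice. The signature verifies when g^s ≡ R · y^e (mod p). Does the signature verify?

g^s mod p:
498^2 = 248004 ≡ 18
498^4 ≡ 18^2 = 324
498^8 ≡ 324^2 = 104976 ≡ 151
498^16 ≡ 151^2 = 22801 ≡ 39
498^32 ≡ 39^2 = 1521 ≡ 323
498^64 ≡ 323^2 = 104329 ≡ 103
498^128 ≡ 103^2 = 10609 ≡ 426
193 = 128 + 64 + 1, so 498^193 ≡ 426·103·498 ≡ 323 (mod 599)
R · y^e mod p:
1^2 = 1
1^4 ≡ 1^2 = 1
1^8 ≡ 1^2 = 1
1^16 ≡ 1^2 = 1
1^32 ≡ 1^2 = 1
1^64 ≡ 1^2 = 1
1^128 ≡ 1^2 = 1
1^256 ≡ 1^2 = 1
507 = 256 + 128 + 64 + 32 + 16 + 8 + 2 + 1, so 1^507 ≡ 1·1·1·1·1·1·1·1 ≡ 1 (mod 599)
323·1 = 323 ≡ 323 (mod 599)
323 ≡ 323 (mod 599); signature holds.

verifies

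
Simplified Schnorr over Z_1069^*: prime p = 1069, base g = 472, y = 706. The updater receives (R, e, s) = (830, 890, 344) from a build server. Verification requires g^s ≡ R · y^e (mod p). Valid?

yes

g^s mod p:
Squares mod 1069: 472^1≡472, 472^2≡432, 472^4≡618, 472^8≡291, 472^16≡230, 472^32≡519, 472^64≡1042, 472^128≡729, 472^256≡148
344 = 256 + 64 + 16 + 8, so 472^344 ≡ 148·1042·230·291 ≡ 830 (mod 1069)
R · y^e mod p:
Squares mod 1069: 706^1≡706, 706^2≡282, 706^4≡418, 706^8≡477, 706^16≡901, 706^32≡430, 706^64≡1032, 706^128≡300, 706^256≡204, 706^512≡994
890 = 512 + 256 + 64 + 32 + 16 + 8 + 2, so 706^890 ≡ 994·204·1032·430·901·477·282 ≡ 1 (mod 1069)
830·1 = 830 ≡ 830 (mod 1069)
830 ≡ 830 (mod 1069); signature holds.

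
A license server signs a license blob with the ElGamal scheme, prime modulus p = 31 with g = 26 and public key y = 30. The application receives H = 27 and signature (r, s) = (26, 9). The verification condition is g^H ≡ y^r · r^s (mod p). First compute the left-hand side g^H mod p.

26^27 mod 31 = 30

30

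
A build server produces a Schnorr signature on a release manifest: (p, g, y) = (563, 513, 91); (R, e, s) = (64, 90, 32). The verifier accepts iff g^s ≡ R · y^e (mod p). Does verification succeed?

g^s mod p:
513^2 = 263169 ≡ 248
513^4 ≡ 248^2 = 61504 ≡ 137
513^8 ≡ 137^2 = 18769 ≡ 190
513^16 ≡ 190^2 = 36100 ≡ 68
513^32 ≡ 68^2 = 4624 ≡ 120
R · y^e mod p:
91^2 = 8281 ≡ 399
91^4 ≡ 399^2 = 159201 ≡ 435
91^8 ≡ 435^2 = 189225 ≡ 57
91^16 ≡ 57^2 = 3249 ≡ 434
91^32 ≡ 434^2 = 188356 ≡ 314
91^64 ≡ 314^2 = 98596 ≡ 71
90 = 64 + 16 + 8 + 2, so 91^90 ≡ 71·434·57·399 ≡ 107 (mod 563)
64·107 = 6848 ≡ 92 (mod 563)
120 ≠ 92; the check fails.

fails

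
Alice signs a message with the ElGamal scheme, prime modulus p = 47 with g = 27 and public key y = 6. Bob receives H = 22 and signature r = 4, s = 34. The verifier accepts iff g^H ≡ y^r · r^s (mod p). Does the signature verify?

Left side g^H mod p:
Squares mod 47: 27^1≡27, 27^2≡24, 27^4≡12, 27^8≡3, 27^16≡9
22 = 16 + 4 + 2, so 27^22 ≡ 9·12·24 ≡ 7 (mod 47)
Right side y^r · r^s mod p:
Squares mod 47: 6^1≡6, 6^2≡36, 6^4≡27
6^4 ≡ 27 (mod 47)
Squares mod 47: 4^1≡4, 4^2≡16, 4^4≡21, 4^8≡18, 4^16≡42, 4^32≡25
34 = 32 + 2, so 4^34 ≡ 25·16 ≡ 24 (mod 47)
27·24 = 648 ≡ 37 (mod 47)
7 ≠ 37, so verification fails.

does not verify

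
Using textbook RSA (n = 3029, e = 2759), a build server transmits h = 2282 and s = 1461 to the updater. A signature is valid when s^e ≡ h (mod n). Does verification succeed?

fails

Squares mod 3029: s^1≡1461, s^2≡2105, s^4≡2627, s^8≡1067, s^16≡2614, s^32≡2601, s^64≡1444, s^128≡1184, s^256≡2458, s^512≡1938, s^1024≡2913, s^2048≡1340
2759 = 2048 + 512 + 128 + 64 + 4 + 2 + 1, so s^2759 ≡ 1340·1938·1184·1444·2627·2105·1461 ≡ 996 (mod 3029)
s^2759 mod 3029 = 996, but h = 2282.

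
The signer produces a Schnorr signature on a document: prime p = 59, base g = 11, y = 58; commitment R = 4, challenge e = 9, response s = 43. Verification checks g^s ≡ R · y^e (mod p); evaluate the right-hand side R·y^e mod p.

58^2 = 3364 ≡ 1
58^4 ≡ 1^2 = 1
58^8 ≡ 1^2 = 1
9 = 8 + 1, so 58^9 ≡ 1·58 ≡ 58 (mod 59)
R · y^e ≡ 4·58 = 232 ≡ 55 (mod 59)

55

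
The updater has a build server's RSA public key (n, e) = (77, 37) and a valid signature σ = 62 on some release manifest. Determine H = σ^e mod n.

6

σ^2 ≡ 62^2 = 3844 ≡ 71
σ^4 ≡ 71^2 = 5041 ≡ 36
σ^8 ≡ 36^2 = 1296 ≡ 64
σ^16 ≡ 64^2 = 4096 ≡ 15
σ^32 ≡ 15^2 = 225 ≡ 71
37 = 32 + 4 + 1, so σ^37 ≡ 71·36·62 ≡ 6 (mod 77)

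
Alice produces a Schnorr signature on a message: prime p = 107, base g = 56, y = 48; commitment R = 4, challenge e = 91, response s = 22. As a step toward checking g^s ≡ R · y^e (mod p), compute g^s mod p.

75

Squares mod 107: 56^1≡56, 56^2≡33, 56^4≡19, 56^8≡40, 56^16≡102
22 = 16 + 4 + 2, so 56^22 ≡ 102·19·33 ≡ 75 (mod 107)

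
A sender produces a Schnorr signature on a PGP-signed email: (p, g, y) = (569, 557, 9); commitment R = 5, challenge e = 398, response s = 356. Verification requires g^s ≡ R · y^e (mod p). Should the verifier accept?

accept

g^s mod p:
557^2 = 310249 ≡ 144
557^4 ≡ 144^2 = 20736 ≡ 252
557^8 ≡ 252^2 = 63504 ≡ 345
557^16 ≡ 345^2 = 119025 ≡ 104
557^32 ≡ 104^2 = 10816 ≡ 5
557^64 ≡ 5^2 = 25
557^128 ≡ 25^2 = 625 ≡ 56
557^256 ≡ 56^2 = 3136 ≡ 291
356 = 256 + 64 + 32 + 4, so 557^356 ≡ 291·25·5·252 ≡ 479 (mod 569)
R · y^e mod p:
9^2 = 81
9^4 ≡ 81^2 = 6561 ≡ 302
9^8 ≡ 302^2 = 91204 ≡ 164
9^16 ≡ 164^2 = 26896 ≡ 153
9^32 ≡ 153^2 = 23409 ≡ 80
9^64 ≡ 80^2 = 6400 ≡ 141
9^128 ≡ 141^2 = 19881 ≡ 535
9^256 ≡ 535^2 = 286225 ≡ 18
398 = 256 + 128 + 8 + 4 + 2, so 9^398 ≡ 18·535·164·302·81 ≡ 551 (mod 569)
5·551 = 2755 ≡ 479 (mod 569)
479 ≡ 479 (mod 569); signature holds.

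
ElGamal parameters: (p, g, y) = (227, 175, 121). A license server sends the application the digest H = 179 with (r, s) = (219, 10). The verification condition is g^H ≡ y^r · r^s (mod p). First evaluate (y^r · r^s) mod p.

121^2 = 14641 ≡ 113
121^4 ≡ 113^2 = 12769 ≡ 57
121^8 ≡ 57^2 = 3249 ≡ 71
121^16 ≡ 71^2 = 5041 ≡ 47
121^32 ≡ 47^2 = 2209 ≡ 166
121^64 ≡ 166^2 = 27556 ≡ 89
121^128 ≡ 89^2 = 7921 ≡ 203
219 = 128 + 64 + 16 + 8 + 2 + 1, so 121^219 ≡ 203·89·47·71·113·121 ≡ 120 (mod 227)
219^2 = 47961 ≡ 64
219^4 ≡ 64^2 = 4096 ≡ 10
219^8 ≡ 10^2 = 100
10 = 8 + 2, so 219^10 ≡ 100·64 ≡ 44 (mod 227)
y^r · r^s ≡ 120·44 = 5280 ≡ 59 (mod 227)

59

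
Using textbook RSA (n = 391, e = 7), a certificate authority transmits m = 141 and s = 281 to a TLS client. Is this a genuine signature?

s^2 ≡ 281^2 = 78961 ≡ 370
s^4 ≡ 370^2 = 136900 ≡ 50
7 = 4 + 2 + 1, so s^7 ≡ 50·370·281 ≡ 155 (mod 391)
s^7 mod 391 = 155, but m = 141.

forged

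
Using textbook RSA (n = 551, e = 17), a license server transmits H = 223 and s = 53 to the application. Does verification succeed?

s^2 ≡ 53^2 = 2809 ≡ 54
s^4 ≡ 54^2 = 2916 ≡ 161
s^8 ≡ 161^2 = 25921 ≡ 24
s^16 ≡ 24^2 = 576 ≡ 25
17 = 16 + 1, so s^17 ≡ 25·53 ≡ 223 (mod 551)
223 = H, so the signature checks out.

passes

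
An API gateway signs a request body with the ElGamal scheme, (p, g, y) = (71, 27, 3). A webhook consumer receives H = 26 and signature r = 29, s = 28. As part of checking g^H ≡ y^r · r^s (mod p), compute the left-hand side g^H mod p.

29

Squares mod 71: 27^1≡27, 27^2≡19, 27^4≡6, 27^8≡36, 27^16≡18
26 = 16 + 8 + 2, so 27^26 ≡ 18·36·19 ≡ 29 (mod 71)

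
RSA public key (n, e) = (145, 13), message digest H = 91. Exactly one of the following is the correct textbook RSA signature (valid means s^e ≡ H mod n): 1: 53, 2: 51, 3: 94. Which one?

Candidate 1: Squares mod 145: 53^1≡53, 53^2≡54, 53^4≡16, 53^8≡111; 13 = 8 + 4 + 1, so 53^13 ≡ 111·16·53 ≡ 23 (mod 145)
Candidate 2: Squares mod 145: 51^1≡51, 51^2≡136, 51^4≡81, 51^8≡36; 13 = 8 + 4 + 1, so 51^13 ≡ 36·81·51 ≡ 91 (mod 145)
  → matches H = 91
Candidate 3: Squares mod 145: 94^1≡94, 94^2≡136, 94^4≡81, 94^8≡36; 13 = 8 + 4 + 1, so 94^13 ≡ 36·81·94 ≡ 54 (mod 145)

2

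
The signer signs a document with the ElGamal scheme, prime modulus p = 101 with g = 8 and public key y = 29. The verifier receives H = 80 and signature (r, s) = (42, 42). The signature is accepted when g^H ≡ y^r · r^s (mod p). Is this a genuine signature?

Left side g^H mod p:
8^2 = 64
8^4 ≡ 64^2 = 4096 ≡ 56
8^8 ≡ 56^2 = 3136 ≡ 5
8^16 ≡ 5^2 = 25
8^32 ≡ 25^2 = 625 ≡ 19
8^64 ≡ 19^2 = 361 ≡ 58
80 = 64 + 16, so 8^80 ≡ 58·25 ≡ 36 (mod 101)
Right side y^r · r^s mod p:
29^2 = 841 ≡ 33
29^4 ≡ 33^2 = 1089 ≡ 79
29^8 ≡ 79^2 = 6241 ≡ 80
29^16 ≡ 80^2 = 6400 ≡ 37
29^32 ≡ 37^2 = 1369 ≡ 56
42 = 32 + 8 + 2, so 29^42 ≡ 56·80·33 ≡ 77 (mod 101)
42^2 = 1764 ≡ 47
42^4 ≡ 47^2 = 2209 ≡ 88
42^8 ≡ 88^2 = 7744 ≡ 68
42^16 ≡ 68^2 = 4624 ≡ 79
42^32 ≡ 79^2 = 6241 ≡ 80
42 = 32 + 8 + 2, so 42^42 ≡ 80·68·47 ≡ 49 (mod 101)
77·49 = 3773 ≡ 36 (mod 101)
36 ≡ 36 (mod 101), so the signature is genuine.

genuine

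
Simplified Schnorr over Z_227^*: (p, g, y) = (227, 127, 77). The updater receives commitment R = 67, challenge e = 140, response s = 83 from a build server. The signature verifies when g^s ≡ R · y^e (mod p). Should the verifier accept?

accept

g^s mod p:
127^2 = 16129 ≡ 12
127^4 ≡ 12^2 = 144
127^8 ≡ 144^2 = 20736 ≡ 79
127^16 ≡ 79^2 = 6241 ≡ 112
127^32 ≡ 112^2 = 12544 ≡ 59
127^64 ≡ 59^2 = 3481 ≡ 76
83 = 64 + 16 + 2 + 1, so 127^83 ≡ 76·112·12·127 ≡ 146 (mod 227)
R · y^e mod p:
77^2 = 5929 ≡ 27
77^4 ≡ 27^2 = 729 ≡ 48
77^8 ≡ 48^2 = 2304 ≡ 34
77^16 ≡ 34^2 = 1156 ≡ 21
77^32 ≡ 21^2 = 441 ≡ 214
77^64 ≡ 214^2 = 45796 ≡ 169
77^128 ≡ 169^2 = 28561 ≡ 186
140 = 128 + 8 + 4, so 77^140 ≡ 186·34·48 ≡ 53 (mod 227)
67·53 = 3551 ≡ 146 (mod 227)
146 ≡ 146 (mod 227); signature holds.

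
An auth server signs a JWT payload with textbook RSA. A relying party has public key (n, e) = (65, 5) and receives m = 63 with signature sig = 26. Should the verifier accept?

reject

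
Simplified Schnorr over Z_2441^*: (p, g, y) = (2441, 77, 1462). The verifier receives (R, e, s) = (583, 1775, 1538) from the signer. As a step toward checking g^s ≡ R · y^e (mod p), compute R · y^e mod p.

1963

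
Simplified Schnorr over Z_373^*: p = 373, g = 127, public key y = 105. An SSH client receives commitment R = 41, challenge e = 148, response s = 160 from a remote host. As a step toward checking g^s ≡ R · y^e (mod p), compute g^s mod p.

Squares mod 373: 127^1≡127, 127^2≡90, 127^4≡267, 127^8≡46, 127^16≡251, 127^32≡337, 127^64≡177, 127^128≡370
160 = 128 + 32, so 127^160 ≡ 370·337 ≡ 108 (mod 373)

108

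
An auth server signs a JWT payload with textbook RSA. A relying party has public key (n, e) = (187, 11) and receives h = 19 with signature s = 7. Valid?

s^2 ≡ 7^2 = 49
s^4 ≡ 49^2 = 2401 ≡ 157
s^8 ≡ 157^2 = 24649 ≡ 152
11 = 8 + 2 + 1, so s^11 ≡ 152·49·7 ≡ 150 (mod 187)
The recovered value 150 does not match the digest 19.

no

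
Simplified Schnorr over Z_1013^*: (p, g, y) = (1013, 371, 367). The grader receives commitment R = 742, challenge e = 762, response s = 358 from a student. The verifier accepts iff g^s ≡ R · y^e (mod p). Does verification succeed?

g^s mod p:
Squares mod 1013: 371^1≡371, 371^2≡886, 371^4≡934, 371^8≡163, 371^16≡231, 371^32≡685, 371^64≡206, 371^128≡903, 371^256≡957
358 = 256 + 64 + 32 + 4 + 2, so 371^358 ≡ 957·206·685·934·886 ≡ 784 (mod 1013)
R · y^e mod p:
Squares mod 1013: 367^1≡367, 367^2≡973, 367^4≡587, 367^8≡149, 367^16≡928, 367^32≡134, 367^64≡735, 367^128≡296, 367^256≡498, 367^512≡832
762 = 512 + 128 + 64 + 32 + 16 + 8 + 2, so 367^762 ≡ 832·296·735·134·928·149·973 ≡ 498 (mod 1013)
742·498 = 369516 ≡ 784 (mod 1013)
784 ≡ 784 (mod 1013); signature holds.

passes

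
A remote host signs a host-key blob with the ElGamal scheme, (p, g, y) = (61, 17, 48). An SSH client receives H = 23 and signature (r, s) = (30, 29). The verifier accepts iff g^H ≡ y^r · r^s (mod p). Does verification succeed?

passes

Left side g^H mod p:
Squares mod 61: 17^1≡17, 17^2≡45, 17^4≡12, 17^8≡22, 17^16≡57
23 = 16 + 4 + 2 + 1, so 17^23 ≡ 57·12·45·17 ≡ 2 (mod 61)
Right side y^r · r^s mod p:
Squares mod 61: 48^1≡48, 48^2≡47, 48^4≡13, 48^8≡47, 48^16≡13
30 = 16 + 8 + 4 + 2, so 48^30 ≡ 13·47·13·47 ≡ 1 (mod 61)
Squares mod 61: 30^1≡30, 30^2≡46, 30^4≡42, 30^8≡56, 30^16≡25
29 = 16 + 8 + 4 + 1, so 30^29 ≡ 25·56·42·30 ≡ 2 (mod 61)
1·2 = 2 ≡ 2 (mod 61)
2 ≡ 2 (mod 61), so the signature is genuine.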